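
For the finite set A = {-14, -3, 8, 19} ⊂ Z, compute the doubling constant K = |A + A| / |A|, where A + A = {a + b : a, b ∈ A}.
K = |A + A| / |A| = 7/4

Enumerate A + A = {a + b : a, b ∈ A}. With |A| = 4, there are |A|^2 = 16 ordered sum pairs; collecting distinct values, A + A = {-28, -17, -6, 5, 16, 27, 38}, so |A + A| = 7. Thus K = 7/4. Here |A + A| = 2|A| − 1 = 7, the minimum possible — so K = 7/4 is minimal, which holds iff A is an arithmetic progression.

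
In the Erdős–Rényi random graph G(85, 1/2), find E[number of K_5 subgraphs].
E[# K_5] = C(85, 5) · (1/2)^C(5, 2) = 32801517 / 2^10 ≈ 32032.731445

For each 5-subset S of vertices (there are C(85, 5) = 32801517 such S), let X_S = 1 if S induces a K_5 (all C(5, 2) = 10 edges present). Then P(X_S = 1) = (1/2)^10 = 1/1024. By linearity of expectation, E[# K_5] = C(85, 5) · (1/2)^10 = 32801517 / 1024 ≈ 32032.731445.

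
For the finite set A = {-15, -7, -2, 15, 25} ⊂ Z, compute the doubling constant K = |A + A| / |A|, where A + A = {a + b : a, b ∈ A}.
K = |A + A| / |A| = 15/5 = 3

Enumerate A + A = {a + b : a, b ∈ A}. With |A| = 5, there are |A|^2 = 25 ordered sum pairs; collecting distinct values, A + A = {-30, -22, -17, -14, -9, -4, 0, 8, 10, 13, 18, 23, 30, 40, 50}, so |A + A| = 15. Thus K = 15/5 = 3. For comparison, the minimum possible |A + A| over all 5-element sets is 2·5 − 1 = 9 (so min K = 9/5), attained only by arithmetic progressions.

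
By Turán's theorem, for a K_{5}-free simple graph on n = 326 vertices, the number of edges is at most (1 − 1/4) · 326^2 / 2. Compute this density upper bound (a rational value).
Turán density bound = (3/4) · 326^2/2 = 79707/2 ≈ 39853.5

Turán's theorem: ex(n, K_{r+1}) is achieved by the complete r-partite Turán graph T(n, r) with parts as balanced as possible, and is at most (1 − 1/r) · n^2/2. For r = 4, n = 326: the density bound is (3/4) · 106276/2 = 79707/2 ≈ 39853.5. The integer-valued extremum is e(T(326, 4)) = 39853, which is strictly less than the density bound 79707/2 since 4 ∤ 326 (the parts of T(326, 4) cannot all be equal).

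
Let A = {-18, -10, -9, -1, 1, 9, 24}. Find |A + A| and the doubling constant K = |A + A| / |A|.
K = |A + A| / |A| = 25/7

Enumerate A + A = {a + b : a, b ∈ A}. With |A| = 7, there are |A|^2 = 49 ordered sum pairs; collecting distinct values, A + A = {-36, -28, -27, -20, -19, -18, -17, -11, -10, -9, -8, -2, -1, 0, 2, 6, 8, 10, 14, 15, 18, 23, 25, 33, 48}, so |A + A| = 25. Thus K = 25/7. For comparison, the minimum possible |A + A| over all 7-element sets is 2·7 − 1 = 13 (so min K = 13/7), attained only by arithmetic progressions.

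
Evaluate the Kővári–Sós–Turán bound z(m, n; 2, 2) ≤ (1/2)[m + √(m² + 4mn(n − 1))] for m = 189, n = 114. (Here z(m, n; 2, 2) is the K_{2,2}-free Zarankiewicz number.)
z(189, 114; 2, 2) ≤ (1/2)[189 + √(189² + 4·189·114·113)] = (1/2)[189 + √9774513] = 1657.7109

Kővári–Sós–Turán: let r_1, ..., r_189 be the row sums and z = Σ r_i the total number of 1s. Each pair of columns can share at most one row with both entries 1 (else a 2×2 all-ones block appears), so Σ_i C(r_i, 2) ≤ C(114, 2) = 6441. By convexity Σ_i C(r_i, 2) ≥ 189·C(z/189, 2) = z(z − 189)/(2·189), giving z² − 189z − 189·114·113 ≤ 0 and hence z ≤ (1/2)[189 + √(35721 + 4·2434698)] = (1/2)[189 + √9774513] ≈ (1/2)(189 + 3126.4218) = 1657.7109.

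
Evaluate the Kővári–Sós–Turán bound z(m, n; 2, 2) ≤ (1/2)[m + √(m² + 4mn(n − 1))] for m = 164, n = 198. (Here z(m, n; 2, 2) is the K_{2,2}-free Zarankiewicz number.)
z(164, 198; 2, 2) ≤ (1/2)[164 + √(164² + 4·164·198·197)] = (1/2)[164 + √25614832] = 2612.5549

Kővári–Sós–Turán: let r_1, ..., r_164 be the row sums and z = Σ r_i the total number of 1s. Each pair of columns can share at most one row with both entries 1 (else a 2×2 all-ones block appears), so Σ_i C(r_i, 2) ≤ C(198, 2) = 19503. By convexity Σ_i C(r_i, 2) ≥ 164·C(z/164, 2) = z(z − 164)/(2·164), giving z² − 164z − 164·198·197 ≤ 0 and hence z ≤ (1/2)[164 + √(26896 + 4·6396984)] = (1/2)[164 + √25614832] ≈ (1/2)(164 + 5061.1098) = 2612.5549.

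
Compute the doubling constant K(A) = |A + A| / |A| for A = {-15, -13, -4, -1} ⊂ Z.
K = |A + A| / |A| = 10/4 = 5/2

Enumerate A + A = {a + b : a, b ∈ A}. With |A| = 4, there are |A|^2 = 16 ordered sum pairs; collecting distinct values, A + A = {-30, -28, -26, -19, -17, -16, -14, -8, -5, -2}, so |A + A| = 10. Thus K = 10/4 = 5/2. For comparison, the minimum possible |A + A| over all 4-element sets is 2·4 − 1 = 7 (so min K = 7/4), attained only by arithmetic progressions.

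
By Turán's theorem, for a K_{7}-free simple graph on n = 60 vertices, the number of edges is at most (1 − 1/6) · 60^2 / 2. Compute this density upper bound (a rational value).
Turán density bound = (5/6) · 60^2/2 = 1500

Turán's theorem: ex(n, K_{r+1}) is achieved by the complete r-partite Turán graph T(n, r) with parts as balanced as possible, and is at most (1 − 1/r) · n^2/2. For r = 6, n = 60: the density bound is (5/6) · 3600/2 = 1500. Since 6 ∣ 60, the Turán graph T(60, 6) has parts of equal size 10, and its edge count e(T(60, 6)) = 1500 attains the density bound exactly.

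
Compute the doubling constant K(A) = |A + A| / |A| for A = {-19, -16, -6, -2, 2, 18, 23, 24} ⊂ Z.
K = |A + A| / |A| = 34/8 = 17/4

Enumerate A + A = {a + b : a, b ∈ A}. With |A| = 8, there are |A|^2 = 64 ordered sum pairs; collecting distinct values, A + A = {-38, -35, -32, -25, -22, -21, -18, -17, -14, -12, -8, -4, -1, 0, 2, 4, 5, 7, 8, 12, 16, 17, 18, 20, 21, 22, 25, 26, 36, 41, 42, 46, 47, 48}, so |A + A| = 34. Thus K = 34/8 = 17/4. For comparison, the minimum possible |A + A| over all 8-element sets is 2·8 − 1 = 15 (so min K = 15/8), attained only by arithmetic progressions.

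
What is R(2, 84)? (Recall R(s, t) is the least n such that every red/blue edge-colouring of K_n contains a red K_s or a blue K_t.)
R(2, 84) = 84

R(2, k) = k for all k ≥ 2: in a 2-colouring of K_k, either some edge is red (a red K_2) or all edges are blue (a blue K_k). And K_{83} coloured all-blue has no blue K_84, so R(2, 84) > 83. Hence R(2, 84) = 84.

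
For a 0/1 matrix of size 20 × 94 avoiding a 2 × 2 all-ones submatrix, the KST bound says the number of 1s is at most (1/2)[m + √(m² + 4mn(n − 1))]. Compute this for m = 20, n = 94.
z(20, 94; 2, 2) ≤ (1/2)[20 + √(20² + 4·20·94·93)] = (1/2)[20 + √699760] = 428.2583

Kővári–Sós–Turán: let r_1, ..., r_20 be the row sums and z = Σ r_i the total number of 1s. Each pair of columns can share at most one row with both entries 1 (else a 2×2 all-ones block appears), so Σ_i C(r_i, 2) ≤ C(94, 2) = 4371. By convexity Σ_i C(r_i, 2) ≥ 20·C(z/20, 2) = z(z − 20)/(2·20), giving z² − 20z − 20·94·93 ≤ 0 and hence z ≤ (1/2)[20 + √(400 + 4·174840)] = (1/2)[20 + √699760] ≈ (1/2)(20 + 836.5166) = 428.2583.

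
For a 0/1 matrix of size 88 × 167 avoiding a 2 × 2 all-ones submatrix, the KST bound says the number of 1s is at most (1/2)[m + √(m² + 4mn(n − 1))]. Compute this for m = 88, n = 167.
z(88, 167; 2, 2) ≤ (1/2)[88 + √(88² + 4·88·167·166)] = (1/2)[88 + √9765888] = 1606.521

Kővári–Sós–Turán: let r_1, ..., r_88 be the row sums and z = Σ r_i the total number of 1s. Each pair of columns can share at most one row with both entries 1 (else a 2×2 all-ones block appears), so Σ_i C(r_i, 2) ≤ C(167, 2) = 13861. By convexity Σ_i C(r_i, 2) ≥ 88·C(z/88, 2) = z(z − 88)/(2·88), giving z² − 88z − 88·167·166 ≤ 0 and hence z ≤ (1/2)[88 + √(7744 + 4·2439536)] = (1/2)[88 + √9765888] ≈ (1/2)(88 + 3125.0421) = 1606.521.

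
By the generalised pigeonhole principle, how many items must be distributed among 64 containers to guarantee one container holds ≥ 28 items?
n = (28 − 1)·64 + 1 = 1729

By the generalised pigeonhole principle, to guarantee some box contains ≥ r objects we need more than (r − 1) · k objects total. Threshold: n = (r − 1) · k + 1. With r = 28 and k = 64: n = 27 · 64 + 1 = 1728 + 1 = 1729. For n = 1728 = 27 · 64, we can put exactly 27 objects in every box, avoiding 28 in any single one — so 1729 is tight.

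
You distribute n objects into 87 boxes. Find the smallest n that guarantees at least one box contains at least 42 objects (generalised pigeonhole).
n = (42 − 1)·87 + 1 = 3568

By the generalised pigeonhole principle, to guarantee some box contains ≥ r objects we need more than (r − 1) · k objects total. Threshold: n = (r − 1) · k + 1. With r = 42 and k = 87: n = 41 · 87 + 1 = 3567 + 1 = 3568. For n = 3567 = 41 · 87, we can put exactly 41 objects in every box, avoiding 42 in any single one — so 3568 is tight.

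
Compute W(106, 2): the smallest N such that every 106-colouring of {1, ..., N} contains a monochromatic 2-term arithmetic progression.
W(106, 2) = 106 + 1 = 107

A 2-term AP is any pair of integers, so a monochromatic 2-AP exists iff some colour is used at least twice. With 106 colours, the colouring i ↦ i on {1, ..., 106} uses each colour once, avoiding any monochromatic pair, so W(106, 2) > 106. For {1, ..., 107}, pigeonhole forces two integers of the same colour, which form a monochromatic 2-AP. Hence W(106, 2) = 107.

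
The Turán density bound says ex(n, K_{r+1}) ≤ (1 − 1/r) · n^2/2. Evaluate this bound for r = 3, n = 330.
Turán density bound = (2/3) · 330^2/2 = 36300

Turán's theorem: ex(n, K_{r+1}) is achieved by the complete r-partite Turán graph T(n, r) with parts as balanced as possible, and is at most (1 − 1/r) · n^2/2. For r = 3, n = 330: the density bound is (2/3) · 108900/2 = 36300. Since 3 ∣ 330, the Turán graph T(330, 3) has parts of equal size 110, and its edge count e(T(330, 3)) = 36300 attains the density bound exactly.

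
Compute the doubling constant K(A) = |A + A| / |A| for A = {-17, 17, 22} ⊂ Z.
K = |A + A| / |A| = 6/3 = 2

Enumerate A + A = {a + b : a, b ∈ A}. With |A| = 3, there are |A|^2 = 9 ordered sum pairs; collecting distinct values, A + A = {-34, 0, 5, 34, 39, 44}, so |A + A| = 6. Thus K = 6/3 = 2. For comparison, the minimum possible |A + A| over all 3-element sets is 2·3 − 1 = 5 (so min K = 5/3), attained only by arithmetic progressions.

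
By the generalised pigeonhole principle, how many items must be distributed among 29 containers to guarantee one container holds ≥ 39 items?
n = (39 − 1)·29 + 1 = 1103

By the generalised pigeonhole principle, to guarantee some box contains ≥ r objects we need more than (r − 1) · k objects total. Threshold: n = (r − 1) · k + 1. With r = 39 and k = 29: n = 38 · 29 + 1 = 1102 + 1 = 1103. For n = 1102 = 38 · 29, we can put exactly 38 objects in every box, avoiding 39 in any single one — so 1103 is tight.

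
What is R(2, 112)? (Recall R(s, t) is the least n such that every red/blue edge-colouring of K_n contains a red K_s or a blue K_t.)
R(2, 112) = 112

R(2, k) = k for all k ≥ 2: in a 2-colouring of K_k, either some edge is red (a red K_2) or all edges are blue (a blue K_k). And K_{111} coloured all-blue has no blue K_112, so R(2, 112) > 111. Hence R(2, 112) = 112.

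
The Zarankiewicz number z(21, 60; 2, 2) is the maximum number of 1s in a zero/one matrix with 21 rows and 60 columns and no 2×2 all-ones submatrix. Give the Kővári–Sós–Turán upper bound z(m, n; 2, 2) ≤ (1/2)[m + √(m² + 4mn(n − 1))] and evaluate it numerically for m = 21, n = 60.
z(21, 60; 2, 2) ≤ (1/2)[21 + √(21² + 4·21·60·59)] = (1/2)[21 + √297801] = 283.3557

Kővári–Sós–Turán: let r_1, ..., r_21 be the row sums and z = Σ r_i the total number of 1s. Each pair of columns can share at most one row with both entries 1 (else a 2×2 all-ones block appears), so Σ_i C(r_i, 2) ≤ C(60, 2) = 1770. By convexity Σ_i C(r_i, 2) ≥ 21·C(z/21, 2) = z(z − 21)/(2·21), giving z² − 21z − 21·60·59 ≤ 0 and hence z ≤ (1/2)[21 + √(441 + 4·74340)] = (1/2)[21 + √297801] ≈ (1/2)(21 + 545.7115) = 283.3557.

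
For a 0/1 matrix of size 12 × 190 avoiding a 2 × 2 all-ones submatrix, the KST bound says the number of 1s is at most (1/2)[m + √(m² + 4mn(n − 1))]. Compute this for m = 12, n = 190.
z(12, 190; 2, 2) ≤ (1/2)[12 + √(12² + 4·12·190·189)] = (1/2)[12 + √1723824] = 662.4724

Kővári–Sós–Turán: let r_1, ..., r_12 be the row sums and z = Σ r_i the total number of 1s. Each pair of columns can share at most one row with both entries 1 (else a 2×2 all-ones block appears), so Σ_i C(r_i, 2) ≤ C(190, 2) = 17955. By convexity Σ_i C(r_i, 2) ≥ 12·C(z/12, 2) = z(z − 12)/(2·12), giving z² − 12z − 12·190·189 ≤ 0 and hence z ≤ (1/2)[12 + √(144 + 4·430920)] = (1/2)[12 + √1723824] ≈ (1/2)(12 + 1312.9448) = 662.4724.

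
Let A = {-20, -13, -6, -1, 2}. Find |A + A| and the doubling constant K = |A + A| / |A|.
K = |A + A| / |A| = 14/5

Enumerate A + A = {a + b : a, b ∈ A}. With |A| = 5, there are |A|^2 = 25 ordered sum pairs; collecting distinct values, A + A = {-40, -33, -26, -21, -19, -18, -14, -12, -11, -7, -4, -2, 1, 4}, so |A + A| = 14. Thus K = 14/5. For comparison, the minimum possible |A + A| over all 5-element sets is 2·5 − 1 = 9 (so min K = 9/5), attained only by arithmetic progressions.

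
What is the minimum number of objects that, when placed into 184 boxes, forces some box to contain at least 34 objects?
n = (34 − 1)·184 + 1 = 6073

By the generalised pigeonhole principle, to guarantee some box contains ≥ r objects we need more than (r − 1) · k objects total. Threshold: n = (r − 1) · k + 1. With r = 34 and k = 184: n = 33 · 184 + 1 = 6072 + 1 = 6073. For n = 6072 = 33 · 184, we can put exactly 33 objects in every box, avoiding 34 in any single one — so 6073 is tight.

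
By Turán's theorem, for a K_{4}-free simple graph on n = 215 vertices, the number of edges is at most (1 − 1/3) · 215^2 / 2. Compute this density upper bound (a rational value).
Turán density bound = (2/3) · 215^2/2 = 46225/3 ≈ 15408.3333

Turán's theorem: ex(n, K_{r+1}) is achieved by the complete r-partite Turán graph T(n, r) with parts as balanced as possible, and is at most (1 − 1/r) · n^2/2. For r = 3, n = 215: the density bound is (2/3) · 46225/2 = 46225/3 ≈ 15408.3333. The integer-valued extremum is e(T(215, 3)) = 15408, which is strictly less than the density bound 46225/3 since 3 ∤ 215 (the parts of T(215, 3) cannot all be equal).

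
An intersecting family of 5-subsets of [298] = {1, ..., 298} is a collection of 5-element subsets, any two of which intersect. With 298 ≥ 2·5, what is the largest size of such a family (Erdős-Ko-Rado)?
max |F| = C(297, 4) = 317691990

Erdős-Ko-Rado (1961): when n ≥ 2k, max |F| = C(n−1, k−1). The bound is attained by the star {A : i ∈ A} for any fixed i ∈ [n]. Here C(298−1, 5−1) = C(297, 4) = 317691990.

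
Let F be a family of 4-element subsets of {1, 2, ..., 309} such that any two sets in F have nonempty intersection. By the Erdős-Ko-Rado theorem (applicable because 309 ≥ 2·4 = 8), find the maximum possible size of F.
max |F| = C(308, 3) = 4822356

The Erdős-Ko-Rado theorem states: for n ≥ 2k, an intersecting family of k-subsets of an n-element set has size at most C(n − 1, k − 1), with equality for 'star' families {A ⊆ [n] : |A| = k, i ∈ A} (fix an element i). For n = 309, k = 4: C(308, 3) = 4822356.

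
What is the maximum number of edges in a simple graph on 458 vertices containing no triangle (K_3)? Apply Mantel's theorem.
ex(458, K_3) = ⌊458^2/4⌋ = 52441

Mantel (1907): a triangle-free graph on n vertices has at most ⌊n^2/4⌋ edges, with equality for the complete bipartite graph K_{⌊n/2⌋, ⌈n/2⌉}. For n = 458: ⌊458^2/4⌋ = ⌊209764/4⌋ = 52441. The extremal graph is K_{229, 229}, which has 229·229 = 52441 edges.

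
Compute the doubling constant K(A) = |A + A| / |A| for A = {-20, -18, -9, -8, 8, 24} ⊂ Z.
K = |A + A| / |A| = 20/6 = 10/3

Enumerate A + A = {a + b : a, b ∈ A}. With |A| = 6, there are |A|^2 = 36 ordered sum pairs; collecting distinct values, A + A = {-40, -38, -36, -29, -28, -27, -26, -18, -17, -16, -12, -10, -1, 0, 4, 6, 15, 16, 32, 48}, so |A + A| = 20. Thus K = 20/6 = 10/3. For comparison, the minimum possible |A + A| over all 6-element sets is 2·6 − 1 = 11 (so min K = 11/6), attained only by arithmetic progressions.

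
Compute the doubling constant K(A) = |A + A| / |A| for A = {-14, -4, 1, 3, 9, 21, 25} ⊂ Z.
K = |A + A| / |A| = 28/7 = 4

Enumerate A + A = {a + b : a, b ∈ A}. With |A| = 7, there are |A|^2 = 49 ordered sum pairs; collecting distinct values, A + A = {-28, -18, -13, -11, -8, -5, -3, -1, 2, 4, 5, 6, 7, 10, 11, 12, 17, 18, 21, 22, 24, 26, 28, 30, 34, 42, 46, 50}, so |A + A| = 28. Thus K = 28/7 = 4. For comparison, the minimum possible |A + A| over all 7-element sets is 2·7 − 1 = 13 (so min K = 13/7), attained only by arithmetic progressions.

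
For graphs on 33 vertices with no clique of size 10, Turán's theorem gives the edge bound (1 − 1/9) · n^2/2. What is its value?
Turán density bound = (8/9) · 33^2/2 = 484

Turán's theorem: ex(n, K_{r+1}) is achieved by the complete r-partite Turán graph T(n, r) with parts as balanced as possible, and is at most (1 − 1/r) · n^2/2. For r = 9, n = 33: the density bound is (8/9) · 1089/2 = 484. The integer-valued extremum is e(T(33, 9)) = 483, which is strictly less than the density bound 484 since 9 ∤ 33 (the parts of T(33, 9) cannot all be equal).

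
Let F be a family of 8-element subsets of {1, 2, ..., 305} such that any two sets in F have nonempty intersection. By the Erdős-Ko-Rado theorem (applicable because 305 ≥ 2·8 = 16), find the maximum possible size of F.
max |F| = C(304, 7) = 44408675593360

The Erdős-Ko-Rado theorem states: for n ≥ 2k, an intersecting family of k-subsets of an n-element set has size at most C(n − 1, k − 1), with equality for 'star' families {A ⊆ [n] : |A| = k, i ∈ A} (fix an element i). For n = 305, k = 8: C(304, 7) = 44408675593360.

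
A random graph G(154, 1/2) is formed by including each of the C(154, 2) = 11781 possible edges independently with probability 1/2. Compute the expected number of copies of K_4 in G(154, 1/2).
E[# K_4] = C(154, 4) · (1/2)^C(4, 2) = 22533126 / 2^6 = 11266563/32 = 352080.09375

For each 4-subset S of vertices (there are C(154, 4) = 22533126 such S), let X_S = 1 if S induces a K_4 (all C(4, 2) = 6 edges present). Then P(X_S = 1) = (1/2)^6 = 1/64. By linearity of expectation, E[# K_4] = C(154, 4) · (1/2)^6 = 22533126 / 64 = 11266563/32 = 352080.09375.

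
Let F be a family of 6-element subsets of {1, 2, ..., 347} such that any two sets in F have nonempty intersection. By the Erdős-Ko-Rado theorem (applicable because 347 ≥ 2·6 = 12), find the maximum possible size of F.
max |F| = C(346, 5) = 40141409364

Erdős-Ko-Rado (1961): when n ≥ 2k, max |F| = C(n−1, k−1). The bound is attained by the star {A : i ∈ A} for any fixed i ∈ [n]. Here C(347−1, 6−1) = C(346, 5) = 40141409364.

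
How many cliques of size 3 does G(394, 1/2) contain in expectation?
E[# K_3] = C(394, 3) · (1/2)^C(3, 2) = 10116344 / 2^3 = 1264543

For each 3-subset S of vertices (there are C(394, 3) = 10116344 such S), let X_S = 1 if S induces a K_3 (all C(3, 2) = 3 edges present). Then P(X_S = 1) = (1/2)^3 = 1/8. By linearity of expectation, E[# K_3] = C(394, 3) · (1/2)^3 = 10116344 / 8 = 1264543.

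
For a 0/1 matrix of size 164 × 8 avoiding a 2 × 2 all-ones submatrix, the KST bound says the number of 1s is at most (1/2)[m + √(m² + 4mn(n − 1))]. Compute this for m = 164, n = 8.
z(164, 8; 2, 2) ≤ (1/2)[164 + √(164² + 4·164·8·7)] = (1/2)[164 + √63632] = 208.1269

Kővári–Sós–Turán: let r_1, ..., r_164 be the row sums and z = Σ r_i the total number of 1s. Each pair of columns can share at most one row with both entries 1 (else a 2×2 all-ones block appears), so Σ_i C(r_i, 2) ≤ C(8, 2) = 28. By convexity Σ_i C(r_i, 2) ≥ 164·C(z/164, 2) = z(z − 164)/(2·164), giving z² − 164z − 164·8·7 ≤ 0 and hence z ≤ (1/2)[164 + √(26896 + 4·9184)] = (1/2)[164 + √63632] ≈ (1/2)(164 + 252.2538) = 208.1269.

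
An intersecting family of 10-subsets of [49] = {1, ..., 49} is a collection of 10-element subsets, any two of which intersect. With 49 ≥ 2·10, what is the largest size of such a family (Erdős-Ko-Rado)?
max |F| = C(48, 9) = 1677106640

Erdős-Ko-Rado (1961): when n ≥ 2k, max |F| = C(n−1, k−1). The bound is attained by the star {A : i ∈ A} for any fixed i ∈ [n]. Here C(49−1, 10−1) = C(48, 9) = 1677106640.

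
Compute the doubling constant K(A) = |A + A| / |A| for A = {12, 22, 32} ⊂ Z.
K = |A + A| / |A| = 5/3

Enumerate A + A = {a + b : a, b ∈ A}. With |A| = 3, there are |A|^2 = 9 ordered sum pairs; collecting distinct values, A + A = {24, 34, 44, 54, 64}, so |A + A| = 5. Thus K = 5/3. Here |A + A| = 2|A| − 1 = 5, the minimum possible — so K = 5/3 is minimal, which holds iff A is an arithmetic progression.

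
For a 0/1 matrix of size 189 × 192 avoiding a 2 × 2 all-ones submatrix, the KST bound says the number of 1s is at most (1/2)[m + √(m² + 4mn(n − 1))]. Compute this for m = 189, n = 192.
z(189, 192; 2, 2) ≤ (1/2)[189 + √(189² + 4·189·192·191)] = (1/2)[189 + √27759753] = 2728.8763

Kővári–Sós–Turán: let r_1, ..., r_189 be the row sums and z = Σ r_i the total number of 1s. Each pair of columns can share at most one row with both entries 1 (else a 2×2 all-ones block appears), so Σ_i C(r_i, 2) ≤ C(192, 2) = 18336. By convexity Σ_i C(r_i, 2) ≥ 189·C(z/189, 2) = z(z − 189)/(2·189), giving z² − 189z − 189·192·191 ≤ 0 and hence z ≤ (1/2)[189 + √(35721 + 4·6931008)] = (1/2)[189 + √27759753] ≈ (1/2)(189 + 5268.7525) = 2728.8763.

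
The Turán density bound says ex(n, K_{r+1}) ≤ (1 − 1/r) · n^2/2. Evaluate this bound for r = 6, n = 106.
Turán density bound = (5/6) · 106^2/2 = 14045/3 ≈ 4681.6667

Turán's theorem: ex(n, K_{r+1}) is achieved by the complete r-partite Turán graph T(n, r) with parts as balanced as possible, and is at most (1 − 1/r) · n^2/2. For r = 6, n = 106: the density bound is (5/6) · 11236/2 = 14045/3 ≈ 4681.6667. The integer-valued extremum is e(T(106, 6)) = 4681, which is strictly less than the density bound 14045/3 since 6 ∤ 106 (the parts of T(106, 6) cannot all be equal).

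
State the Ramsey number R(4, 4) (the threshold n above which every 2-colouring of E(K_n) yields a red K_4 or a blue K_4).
R(4, 4) = 18

Lower bound: an explicit 2-colouring of K_{17} (typically a Paley-type or other structured construction) avoids a red K_4 and a blue K_4, showing R(4, 4) > 17.
Upper bound: the Erdős–Szekeres recurrence R(r, t') ≤ R(r−1, t') + R(r, t'−1) yields R(4, 4) ≤ 18.
Hence R(4, 4) = 18.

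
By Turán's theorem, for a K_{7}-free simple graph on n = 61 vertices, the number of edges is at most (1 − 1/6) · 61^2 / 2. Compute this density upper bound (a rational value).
Turán density bound = (5/6) · 61^2/2 = 18605/12 ≈ 1550.4167

Turán's theorem: ex(n, K_{r+1}) is achieved by the complete r-partite Turán graph T(n, r) with parts as balanced as possible, and is at most (1 − 1/r) · n^2/2. For r = 6, n = 61: the density bound is (5/6) · 3721/2 = 18605/12 ≈ 1550.4167. The integer-valued extremum is e(T(61, 6)) = 1550, which is strictly less than the density bound 18605/12 since 6 ∤ 61 (the parts of T(61, 6) cannot all be equal).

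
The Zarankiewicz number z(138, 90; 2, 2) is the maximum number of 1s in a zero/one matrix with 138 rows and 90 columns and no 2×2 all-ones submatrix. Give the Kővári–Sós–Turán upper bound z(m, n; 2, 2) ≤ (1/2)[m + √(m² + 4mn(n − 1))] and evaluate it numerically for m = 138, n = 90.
z(138, 90; 2, 2) ≤ (1/2)[138 + √(138² + 4·138·90·89)] = (1/2)[138 + √4440564] = 1122.6323

Kővári–Sós–Turán: let r_1, ..., r_138 be the row sums and z = Σ r_i the total number of 1s. Each pair of columns can share at most one row with both entries 1 (else a 2×2 all-ones block appears), so Σ_i C(r_i, 2) ≤ C(90, 2) = 4005. By convexity Σ_i C(r_i, 2) ≥ 138·C(z/138, 2) = z(z − 138)/(2·138), giving z² − 138z − 138·90·89 ≤ 0 and hence z ≤ (1/2)[138 + √(19044 + 4·1105380)] = (1/2)[138 + √4440564] ≈ (1/2)(138 + 2107.2646) = 1122.6323.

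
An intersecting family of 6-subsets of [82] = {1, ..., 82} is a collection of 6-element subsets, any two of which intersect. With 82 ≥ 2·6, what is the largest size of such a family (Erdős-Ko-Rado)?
max |F| = C(81, 5) = 25621596

The Erdős-Ko-Rado theorem states: for n ≥ 2k, an intersecting family of k-subsets of an n-element set has size at most C(n − 1, k − 1), with equality for 'star' families {A ⊆ [n] : |A| = k, i ∈ A} (fix an element i). For n = 82, k = 6: C(81, 5) = 25621596.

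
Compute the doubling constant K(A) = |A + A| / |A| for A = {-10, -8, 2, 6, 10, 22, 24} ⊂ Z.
K = |A + A| / |A| = 24/7

Enumerate A + A = {a + b : a, b ∈ A}. With |A| = 7, there are |A|^2 = 49 ordered sum pairs; collecting distinct values, A + A = {-20, -18, -16, -8, -6, -4, -2, 0, 2, 4, 8, 12, 14, 16, 20, 24, 26, 28, 30, 32, 34, 44, 46, 48}, so |A + A| = 24. Thus K = 24/7. For comparison, the minimum possible |A + A| over all 7-element sets is 2·7 − 1 = 13 (so min K = 13/7), attained only by arithmetic progressions.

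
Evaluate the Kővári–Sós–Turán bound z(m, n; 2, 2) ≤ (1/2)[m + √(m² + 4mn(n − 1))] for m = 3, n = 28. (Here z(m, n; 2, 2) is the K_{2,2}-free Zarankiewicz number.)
z(3, 28; 2, 2) ≤ (1/2)[3 + √(3² + 4·3·28·27)] = (1/2)[3 + √9081] = 49.1471

Kővári–Sós–Turán: let r_1, ..., r_3 be the row sums and z = Σ r_i the total number of 1s. Each pair of columns can share at most one row with both entries 1 (else a 2×2 all-ones block appears), so Σ_i C(r_i, 2) ≤ C(28, 2) = 378. By convexity Σ_i C(r_i, 2) ≥ 3·C(z/3, 2) = z(z − 3)/(2·3), giving z² − 3z − 3·28·27 ≤ 0 and hence z ≤ (1/2)[3 + √(9 + 4·2268)] = (1/2)[3 + √9081] ≈ (1/2)(3 + 95.2943) = 49.1471.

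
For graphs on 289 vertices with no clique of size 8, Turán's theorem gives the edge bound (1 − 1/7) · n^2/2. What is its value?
Turán density bound = (6/7) · 289^2/2 = 250563/7 ≈ 35794.7143

Turán's theorem: ex(n, K_{r+1}) is achieved by the complete r-partite Turán graph T(n, r) with parts as balanced as possible, and is at most (1 − 1/r) · n^2/2. For r = 7, n = 289: the density bound is (6/7) · 83521/2 = 250563/7 ≈ 35794.7143. The integer-valued extremum is e(T(289, 7)) = 35794, which is strictly less than the density bound 250563/7 since 7 ∤ 289 (the parts of T(289, 7) cannot all be equal).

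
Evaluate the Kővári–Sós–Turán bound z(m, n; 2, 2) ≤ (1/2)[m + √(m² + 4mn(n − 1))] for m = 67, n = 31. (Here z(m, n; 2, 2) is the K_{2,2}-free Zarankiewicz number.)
z(67, 31; 2, 2) ≤ (1/2)[67 + √(67² + 4·67·31·30)] = (1/2)[67 + √253729] = 285.3576

Kővári–Sós–Turán: let r_1, ..., r_67 be the row sums and z = Σ r_i the total number of 1s. Each pair of columns can share at most one row with both entries 1 (else a 2×2 all-ones block appears), so Σ_i C(r_i, 2) ≤ C(31, 2) = 465. By convexity Σ_i C(r_i, 2) ≥ 67·C(z/67, 2) = z(z − 67)/(2·67), giving z² − 67z − 67·31·30 ≤ 0 and hence z ≤ (1/2)[67 + √(4489 + 4·62310)] = (1/2)[67 + √253729] ≈ (1/2)(67 + 503.7152) = 285.3576.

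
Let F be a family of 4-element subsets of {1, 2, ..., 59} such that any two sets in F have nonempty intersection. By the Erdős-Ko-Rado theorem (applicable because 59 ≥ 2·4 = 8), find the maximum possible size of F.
max |F| = C(58, 3) = 30856

The Erdős-Ko-Rado theorem states: for n ≥ 2k, an intersecting family of k-subsets of an n-element set has size at most C(n − 1, k − 1), with equality for 'star' families {A ⊆ [n] : |A| = k, i ∈ A} (fix an element i). For n = 59, k = 4: C(58, 3) = 30856.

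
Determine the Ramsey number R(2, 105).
R(2, 105) = 105

R(2, k) = k for all k ≥ 2: in a 2-colouring of K_k, either some edge is red (a red K_2) or all edges are blue (a blue K_k). And K_{104} coloured all-blue has no blue K_105, so R(2, 105) > 104. Hence R(2, 105) = 105.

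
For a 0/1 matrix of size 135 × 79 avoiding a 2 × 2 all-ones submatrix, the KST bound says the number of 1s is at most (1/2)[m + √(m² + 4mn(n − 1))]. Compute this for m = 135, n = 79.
z(135, 79; 2, 2) ≤ (1/2)[135 + √(135² + 4·135·79·78)] = (1/2)[135 + √3345705] = 982.0634

Kővári–Sós–Turán: let r_1, ..., r_135 be the row sums and z = Σ r_i the total number of 1s. Each pair of columns can share at most one row with both entries 1 (else a 2×2 all-ones block appears), so Σ_i C(r_i, 2) ≤ C(79, 2) = 3081. By convexity Σ_i C(r_i, 2) ≥ 135·C(z/135, 2) = z(z − 135)/(2·135), giving z² − 135z − 135·79·78 ≤ 0 and hence z ≤ (1/2)[135 + √(18225 + 4·831870)] = (1/2)[135 + √3345705] ≈ (1/2)(135 + 1829.1268) = 982.0634.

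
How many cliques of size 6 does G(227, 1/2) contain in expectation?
E[# K_6] = C(227, 6) · (1/2)^C(6, 2) = 177782976840 / 2^15 = 22222872105/4096 ≈ 5425505.885010

For each 6-subset S of vertices (there are C(227, 6) = 177782976840 such S), let X_S = 1 if S induces a K_6 (all C(6, 2) = 15 edges present). Then P(X_S = 1) = (1/2)^15 = 1/32768. By linearity of expectation, E[# K_6] = C(227, 6) · (1/2)^15 = 177782976840 / 32768 = 22222872105/4096 ≈ 5425505.885010.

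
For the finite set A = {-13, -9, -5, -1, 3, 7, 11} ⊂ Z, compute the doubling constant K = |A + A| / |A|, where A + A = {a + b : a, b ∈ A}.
K = |A + A| / |A| = 13/7

Enumerate A + A = {a + b : a, b ∈ A}. With |A| = 7, there are |A|^2 = 49 ordered sum pairs; collecting distinct values, A + A = {-26, -22, -18, -14, -10, -6, -2, 2, 6, 10, 14, 18, 22}, so |A + A| = 13. Thus K = 13/7. Here |A + A| = 2|A| − 1 = 13, the minimum possible — so K = 13/7 is minimal, which holds iff A is an arithmetic progression.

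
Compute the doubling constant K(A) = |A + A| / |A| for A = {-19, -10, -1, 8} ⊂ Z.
K = |A + A| / |A| = 7/4

Enumerate A + A = {a + b : a, b ∈ A}. With |A| = 4, there are |A|^2 = 16 ordered sum pairs; collecting distinct values, A + A = {-38, -29, -20, -11, -2, 7, 16}, so |A + A| = 7. Thus K = 7/4. Here |A + A| = 2|A| − 1 = 7, the minimum possible — so K = 7/4 is minimal, which holds iff A is an arithmetic progression.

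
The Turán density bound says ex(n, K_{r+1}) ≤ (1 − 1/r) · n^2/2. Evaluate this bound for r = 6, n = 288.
Turán density bound = (5/6) · 288^2/2 = 34560

Turán's theorem: ex(n, K_{r+1}) is achieved by the complete r-partite Turán graph T(n, r) with parts as balanced as possible, and is at most (1 − 1/r) · n^2/2. For r = 6, n = 288: the density bound is (5/6) · 82944/2 = 34560. Since 6 ∣ 288, the Turán graph T(288, 6) has parts of equal size 48, and its edge count e(T(288, 6)) = 34560 attains the density bound exactly.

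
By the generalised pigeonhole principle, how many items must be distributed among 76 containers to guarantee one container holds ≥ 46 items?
n = (46 − 1)·76 + 1 = 3421

By the generalised pigeonhole principle, to guarantee some box contains ≥ r objects we need more than (r − 1) · k objects total. Threshold: n = (r − 1) · k + 1. With r = 46 and k = 76: n = 45 · 76 + 1 = 3420 + 1 = 3421. For n = 3420 = 45 · 76, we can put exactly 45 objects in every box, avoiding 46 in any single one — so 3421 is tight.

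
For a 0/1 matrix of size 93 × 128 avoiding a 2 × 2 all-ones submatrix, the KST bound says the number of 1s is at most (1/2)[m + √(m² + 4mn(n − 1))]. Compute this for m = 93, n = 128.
z(93, 128; 2, 2) ≤ (1/2)[93 + √(93² + 4·93·128·127)] = (1/2)[93 + √6055881] = 1276.935

Kővári–Sós–Turán: let r_1, ..., r_93 be the row sums and z = Σ r_i the total number of 1s. Each pair of columns can share at most one row with both entries 1 (else a 2×2 all-ones block appears), so Σ_i C(r_i, 2) ≤ C(128, 2) = 8128. By convexity Σ_i C(r_i, 2) ≥ 93·C(z/93, 2) = z(z − 93)/(2·93), giving z² − 93z − 93·128·127 ≤ 0 and hence z ≤ (1/2)[93 + √(8649 + 4·1511808)] = (1/2)[93 + √6055881] ≈ (1/2)(93 + 2460.87) = 1276.935.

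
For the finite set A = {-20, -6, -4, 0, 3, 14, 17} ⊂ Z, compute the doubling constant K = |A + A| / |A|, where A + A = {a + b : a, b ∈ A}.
K = |A + A| / |A| = 25/7

Enumerate A + A = {a + b : a, b ∈ A}. With |A| = 7, there are |A|^2 = 49 ordered sum pairs; collecting distinct values, A + A = {-40, -26, -24, -20, -17, -12, -10, -8, -6, -4, -3, -1, 0, 3, 6, 8, 10, 11, 13, 14, 17, 20, 28, 31, 34}, so |A + A| = 25. Thus K = 25/7. For comparison, the minimum possible |A + A| over all 7-element sets is 2·7 − 1 = 13 (so min K = 13/7), attained only by arithmetic progressions.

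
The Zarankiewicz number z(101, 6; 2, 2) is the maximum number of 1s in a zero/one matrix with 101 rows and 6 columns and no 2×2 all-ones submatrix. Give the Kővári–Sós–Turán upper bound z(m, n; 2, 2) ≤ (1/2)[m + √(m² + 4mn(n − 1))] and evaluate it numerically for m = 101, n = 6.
z(101, 6; 2, 2) ≤ (1/2)[101 + √(101² + 4·101·6·5)] = (1/2)[101 + √22321] = 125.2011

Kővári–Sós–Turán: let r_1, ..., r_101 be the row sums and z = Σ r_i the total number of 1s. Each pair of columns can share at most one row with both entries 1 (else a 2×2 all-ones block appears), so Σ_i C(r_i, 2) ≤ C(6, 2) = 15. By convexity Σ_i C(r_i, 2) ≥ 101·C(z/101, 2) = z(z − 101)/(2·101), giving z² − 101z − 101·6·5 ≤ 0 and hence z ≤ (1/2)[101 + √(10201 + 4·3030)] = (1/2)[101 + √22321] ≈ (1/2)(101 + 149.4021) = 125.2011.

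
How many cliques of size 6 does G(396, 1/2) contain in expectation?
E[# K_6] = C(396, 6) · (1/2)^C(6, 2) = 5155981871964 / 2^15 = 1288995467991/8192 ≈ 157348079.588745

For each 6-subset S of vertices (there are C(396, 6) = 5155981871964 such S), let X_S = 1 if S induces a K_6 (all C(6, 2) = 15 edges present). Then P(X_S = 1) = (1/2)^15 = 1/32768. By linearity of expectation, E[# K_6] = C(396, 6) · (1/2)^15 = 5155981871964 / 32768 = 1288995467991/8192 ≈ 157348079.588745.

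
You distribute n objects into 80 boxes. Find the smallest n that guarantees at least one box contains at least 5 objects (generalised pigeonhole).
n = (5 − 1)·80 + 1 = 321

By the generalised pigeonhole principle, to guarantee some box contains ≥ r objects we need more than (r − 1) · k objects total. Threshold: n = (r − 1) · k + 1. With r = 5 and k = 80: n = 4 · 80 + 1 = 320 + 1 = 321. For n = 320 = 4 · 80, we can put exactly 4 objects in every box, avoiding 5 in any single one — so 321 is tight.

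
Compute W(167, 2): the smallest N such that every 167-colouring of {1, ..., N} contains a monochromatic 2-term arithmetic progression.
W(167, 2) = 167 + 1 = 168

A 2-term AP is any pair of integers, so a monochromatic 2-AP exists iff some colour is used at least twice. With 167 colours, the colouring i ↦ i on {1, ..., 167} uses each colour once, avoiding any monochromatic pair, so W(167, 2) > 167. For {1, ..., 168}, pigeonhole forces two integers of the same colour, which form a monochromatic 2-AP. Hence W(167, 2) = 168.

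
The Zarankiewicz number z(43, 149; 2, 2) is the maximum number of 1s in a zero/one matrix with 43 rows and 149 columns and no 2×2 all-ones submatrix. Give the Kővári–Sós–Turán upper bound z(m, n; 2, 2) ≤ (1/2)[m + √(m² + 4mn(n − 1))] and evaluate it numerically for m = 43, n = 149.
z(43, 149; 2, 2) ≤ (1/2)[43 + √(43² + 4·43·149·148)] = (1/2)[43 + √3794793] = 995.5114

Kővári–Sós–Turán: let r_1, ..., r_43 be the row sums and z = Σ r_i the total number of 1s. Each pair of columns can share at most one row with both entries 1 (else a 2×2 all-ones block appears), so Σ_i C(r_i, 2) ≤ C(149, 2) = 11026. By convexity Σ_i C(r_i, 2) ≥ 43·C(z/43, 2) = z(z − 43)/(2·43), giving z² − 43z − 43·149·148 ≤ 0 and hence z ≤ (1/2)[43 + √(1849 + 4·948236)] = (1/2)[43 + √3794793] ≈ (1/2)(43 + 1948.0228) = 995.5114.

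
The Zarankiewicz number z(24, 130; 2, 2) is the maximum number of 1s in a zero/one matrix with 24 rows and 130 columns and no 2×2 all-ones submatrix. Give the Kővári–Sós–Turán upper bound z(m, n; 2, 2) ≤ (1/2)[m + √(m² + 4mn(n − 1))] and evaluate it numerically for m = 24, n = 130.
z(24, 130; 2, 2) ≤ (1/2)[24 + √(24² + 4·24·130·129)] = (1/2)[24 + √1610496] = 646.5266

Kővári–Sós–Turán: let r_1, ..., r_24 be the row sums and z = Σ r_i the total number of 1s. Each pair of columns can share at most one row with both entries 1 (else a 2×2 all-ones block appears), so Σ_i C(r_i, 2) ≤ C(130, 2) = 8385. By convexity Σ_i C(r_i, 2) ≥ 24·C(z/24, 2) = z(z − 24)/(2·24), giving z² − 24z − 24·130·129 ≤ 0 and hence z ≤ (1/2)[24 + √(576 + 4·402480)] = (1/2)[24 + √1610496] ≈ (1/2)(24 + 1269.0532) = 646.5266.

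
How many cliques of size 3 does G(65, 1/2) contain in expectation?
E[# K_3] = C(65, 3) · (1/2)^C(3, 2) = 43680 / 2^3 = 5460

For each 3-subset S of vertices (there are C(65, 3) = 43680 such S), let X_S = 1 if S induces a K_3 (all C(3, 2) = 3 edges present). Then P(X_S = 1) = (1/2)^3 = 1/8. By linearity of expectation, E[# K_3] = C(65, 3) · (1/2)^3 = 43680 / 8 = 5460.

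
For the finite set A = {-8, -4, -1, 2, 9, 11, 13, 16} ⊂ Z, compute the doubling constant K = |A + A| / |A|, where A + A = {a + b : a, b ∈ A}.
K = |A + A| / |A| = 28/8 = 7/2

Enumerate A + A = {a + b : a, b ∈ A}. With |A| = 8, there are |A|^2 = 64 ordered sum pairs; collecting distinct values, A + A = {-16, -12, -9, -8, -6, -5, -2, 1, 3, 4, 5, 7, 8, 9, 10, 11, 12, 13, 15, 18, 20, 22, 24, 25, 26, 27, 29, 32}, so |A + A| = 28. Thus K = 28/8 = 7/2. For comparison, the minimum possible |A + A| over all 8-element sets is 2·8 − 1 = 15 (so min K = 15/8), attained only by arithmetic progressions.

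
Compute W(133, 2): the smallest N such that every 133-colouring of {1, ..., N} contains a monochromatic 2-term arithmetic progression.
W(133, 2) = 133 + 1 = 134

A 2-term AP is any pair of integers, so a monochromatic 2-AP exists iff some colour is used at least twice. With 133 colours, the colouring i ↦ i on {1, ..., 133} uses each colour once, avoiding any monochromatic pair, so W(133, 2) > 133. For {1, ..., 134}, pigeonhole forces two integers of the same colour, which form a monochromatic 2-AP. Hence W(133, 2) = 134.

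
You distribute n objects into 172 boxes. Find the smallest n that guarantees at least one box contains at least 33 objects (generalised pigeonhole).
n = (33 − 1)·172 + 1 = 5505

By the generalised pigeonhole principle, to guarantee some box contains ≥ r objects we need more than (r − 1) · k objects total. Threshold: n = (r − 1) · k + 1. With r = 33 and k = 172: n = 32 · 172 + 1 = 5504 + 1 = 5505. For n = 5504 = 32 · 172, we can put exactly 32 objects in every box, avoiding 33 in any single one — so 5505 is tight.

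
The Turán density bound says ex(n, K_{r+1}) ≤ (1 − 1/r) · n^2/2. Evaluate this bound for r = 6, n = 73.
Turán density bound = (5/6) · 73^2/2 = 26645/12 ≈ 2220.4167

Turán's theorem: ex(n, K_{r+1}) is achieved by the complete r-partite Turán graph T(n, r) with parts as balanced as possible, and is at most (1 − 1/r) · n^2/2. For r = 6, n = 73: the density bound is (5/6) · 5329/2 = 26645/12 ≈ 2220.4167. The integer-valued extremum is e(T(73, 6)) = 2220, which is strictly less than the density bound 26645/12 since 6 ∤ 73 (the parts of T(73, 6) cannot all be equal).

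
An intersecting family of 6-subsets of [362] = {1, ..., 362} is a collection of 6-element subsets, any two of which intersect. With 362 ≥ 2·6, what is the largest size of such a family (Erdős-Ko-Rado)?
max |F| = C(361, 5) = 49690589382

The Erdős-Ko-Rado theorem states: for n ≥ 2k, an intersecting family of k-subsets of an n-element set has size at most C(n − 1, k − 1), with equality for 'star' families {A ⊆ [n] : |A| = k, i ∈ A} (fix an element i). For n = 362, k = 6: C(361, 5) = 49690589382.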